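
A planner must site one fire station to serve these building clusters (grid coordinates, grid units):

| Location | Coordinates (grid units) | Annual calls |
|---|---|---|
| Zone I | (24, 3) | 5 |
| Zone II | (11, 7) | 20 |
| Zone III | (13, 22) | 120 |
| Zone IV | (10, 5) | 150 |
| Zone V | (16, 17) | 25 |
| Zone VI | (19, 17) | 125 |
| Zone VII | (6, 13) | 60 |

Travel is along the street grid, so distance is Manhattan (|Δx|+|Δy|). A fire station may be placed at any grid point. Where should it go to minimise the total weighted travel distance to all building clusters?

(13, 17)

Manhattan distance separates: Σwᵢ(|x−xᵢ|+|y−yᵢ|) = Σwᵢ|x−xᵢ| + Σwᵢ|y−yᵢ|, so x and y are optimised independently as 1-D weighted medians.
Total weight W = 505; half = 252.5.
x-coordinate, sorted with cumulative weight:
  x=6 (Zone VII, w=60) cum 60
  x=10 (Zone IV, w=150) cum 210
  x=11 (Zone II, w=20) cum 230
  x=13 (Zone III, w=120) cum 350  ← median
  x=16 (Zone V, w=25) cum 375
  x=19 (Zone VI, w=125) cum 500
  x=24 (Zone I, w=5) cum 505
⇒ x* = 13
y-coordinate, sorted with cumulative weight:
  y=3 (Zone I, w=5) cum 5
  y=5 (Zone IV, w=150) cum 155
  y=7 (Zone II, w=20) cum 175
  y=13 (Zone VII, w=60) cum 235
  y=17 (Zone V, w=25) cum 260  ← median
  y=17 (Zone VI, w=125) cum 385
  y=22 (Zone III, w=120) cum 505
⇒ y* = 17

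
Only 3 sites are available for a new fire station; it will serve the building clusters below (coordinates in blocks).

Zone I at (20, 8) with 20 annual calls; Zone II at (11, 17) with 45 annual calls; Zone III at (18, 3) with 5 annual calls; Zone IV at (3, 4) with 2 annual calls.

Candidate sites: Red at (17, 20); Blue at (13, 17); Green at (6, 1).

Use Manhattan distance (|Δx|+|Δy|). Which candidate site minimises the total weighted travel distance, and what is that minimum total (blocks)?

Total weighted distance at each candidate:
  Red (17, 20): total = 855
  Blue (13, 17): total = 551
  Green (6, 1): total = 1447
Minimum is at Blue with total 551 blocks.

Blue, total 551 blocks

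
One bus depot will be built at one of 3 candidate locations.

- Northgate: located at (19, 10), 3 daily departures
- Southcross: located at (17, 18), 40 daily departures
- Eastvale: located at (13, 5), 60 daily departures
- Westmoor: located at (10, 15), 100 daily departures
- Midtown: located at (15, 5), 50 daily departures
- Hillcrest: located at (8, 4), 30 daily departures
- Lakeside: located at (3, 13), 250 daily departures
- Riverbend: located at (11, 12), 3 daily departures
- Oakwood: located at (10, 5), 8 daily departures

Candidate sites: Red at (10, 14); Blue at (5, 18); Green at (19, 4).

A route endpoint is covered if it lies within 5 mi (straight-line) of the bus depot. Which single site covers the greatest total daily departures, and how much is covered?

Coverage radius r = 5 mi; a point is covered iff (Δx)²+(Δy)² ≤ 5² = 25.
  Red (10, 14): covers {Westmoor, Riverbend} → 103
  Blue (5, 18): covers {none} → 0
  Green (19, 4): covers {Midtown} → 50
Maximum coverage at Red: 103 daily departures.

Red, covering 103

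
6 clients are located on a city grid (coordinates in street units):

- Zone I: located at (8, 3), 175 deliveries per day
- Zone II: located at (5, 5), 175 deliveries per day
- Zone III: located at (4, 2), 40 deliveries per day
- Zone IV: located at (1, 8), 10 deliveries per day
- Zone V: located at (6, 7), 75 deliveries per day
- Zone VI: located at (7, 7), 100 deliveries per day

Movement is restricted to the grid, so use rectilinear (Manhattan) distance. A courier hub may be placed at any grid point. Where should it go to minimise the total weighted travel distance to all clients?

Manhattan distance separates: Σwᵢ(|x−xᵢ|+|y−yᵢ|) = Σwᵢ|x−xᵢ| + Σwᵢ|y−yᵢ|, so x and y are optimised independently as 1-D weighted medians.
Total weight W = 575; half = 287.5.
x-coordinate, sorted with cumulative weight:
  x=1 (Zone IV, w=10) cum 10
  x=4 (Zone III, w=40) cum 50
  x=5 (Zone II, w=175) cum 225
  x=6 (Zone V, w=75) cum 300  ← median
  x=7 (Zone VI, w=100) cum 400
  x=8 (Zone I, w=175) cum 575
⇒ x* = 6
y-coordinate, sorted with cumulative weight:
  y=2 (Zone III, w=40) cum 40
  y=3 (Zone I, w=175) cum 215
  y=5 (Zone II, w=175) cum 390  ← median
  y=7 (Zone V, w=75) cum 465
  y=7 (Zone VI, w=100) cum 565
  y=8 (Zone IV, w=10) cum 575
⇒ y* = 5

(6, 5)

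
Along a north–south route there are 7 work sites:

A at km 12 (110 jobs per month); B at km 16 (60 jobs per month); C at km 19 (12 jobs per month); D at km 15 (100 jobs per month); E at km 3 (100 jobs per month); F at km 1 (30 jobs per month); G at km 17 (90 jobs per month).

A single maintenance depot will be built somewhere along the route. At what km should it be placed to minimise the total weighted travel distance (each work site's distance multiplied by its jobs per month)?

For a sum of weighted absolute distances on a line, the optimum is the weighted median (not the mean). Total weight W = 502; half-weight = 251.
Sort by position and accumulate weight:
  km 1 (F, w=30) → cum 30
  km 3 (E, w=100) → cum 130
  km 12 (A, w=110) → cum 240
  km 15 (D, w=100) → cum 340  ≥ 251 → median here
  km 16 (B, w=60) → cum 400
  km 17 (G, w=90) → cum 490
  km 19 (C, w=12) → cum 502
Optimal location: km 15.

x = 15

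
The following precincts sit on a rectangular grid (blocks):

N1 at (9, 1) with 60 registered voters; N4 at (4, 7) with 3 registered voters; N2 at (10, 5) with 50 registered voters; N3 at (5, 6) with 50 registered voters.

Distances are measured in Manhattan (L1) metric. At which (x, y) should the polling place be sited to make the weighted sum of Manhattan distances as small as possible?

(9, 5)

Manhattan distance separates: Σwᵢ(|x−xᵢ|+|y−yᵢ|) = Σwᵢ|x−xᵢ| + Σwᵢ|y−yᵢ|, so x and y are optimised independently as 1-D weighted medians.
Total weight W = 163; half = 81.5.
x-coordinate, sorted with cumulative weight:
  x=4 (N4, w=3) cum 3
  x=5 (N3, w=50) cum 53
  x=9 (N1, w=60) cum 113  ← median
  x=10 (N2, w=50) cum 163
⇒ x* = 9
y-coordinate, sorted with cumulative weight:
  y=1 (N1, w=60) cum 60
  y=5 (N2, w=50) cum 110  ← median
  y=6 (N3, w=50) cum 160
  y=7 (N4, w=3) cum 163
⇒ y* = 5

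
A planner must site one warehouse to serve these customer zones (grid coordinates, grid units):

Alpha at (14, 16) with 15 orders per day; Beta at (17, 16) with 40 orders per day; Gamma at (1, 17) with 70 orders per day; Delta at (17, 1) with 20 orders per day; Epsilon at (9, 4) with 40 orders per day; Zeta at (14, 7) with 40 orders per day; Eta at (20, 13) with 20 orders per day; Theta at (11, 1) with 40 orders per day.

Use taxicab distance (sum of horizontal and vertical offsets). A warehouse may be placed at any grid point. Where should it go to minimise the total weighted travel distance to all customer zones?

Manhattan distance separates: Σwᵢ(|x−xᵢ|+|y−yᵢ|) = Σwᵢ|x−xᵢ| + Σwᵢ|y−yᵢ|, so x and y are optimised independently as 1-D weighted medians.
Total weight W = 285; half = 142.5.
x-coordinate, sorted with cumulative weight:
  x=1 (Gamma, w=70) cum 70
  x=9 (Epsilon, w=40) cum 110
  x=11 (Theta, w=40) cum 150  ← median
  x=14 (Alpha, w=15) cum 165
  x=14 (Zeta, w=40) cum 205
  x=17 (Beta, w=40) cum 245
  x=17 (Delta, w=20) cum 265
  x=20 (Eta, w=20) cum 285
⇒ x* = 11
y-coordinate, sorted with cumulative weight:
  y=1 (Delta, w=20) cum 20
  y=1 (Theta, w=40) cum 60
  y=4 (Epsilon, w=40) cum 100
  y=7 (Zeta, w=40) cum 140
  y=13 (Eta, w=20) cum 160  ← median
  y=16 (Alpha, w=15) cum 175
  y=16 (Beta, w=40) cum 215
  y=17 (Gamma, w=70) cum 285
⇒ y* = 13

(11, 13)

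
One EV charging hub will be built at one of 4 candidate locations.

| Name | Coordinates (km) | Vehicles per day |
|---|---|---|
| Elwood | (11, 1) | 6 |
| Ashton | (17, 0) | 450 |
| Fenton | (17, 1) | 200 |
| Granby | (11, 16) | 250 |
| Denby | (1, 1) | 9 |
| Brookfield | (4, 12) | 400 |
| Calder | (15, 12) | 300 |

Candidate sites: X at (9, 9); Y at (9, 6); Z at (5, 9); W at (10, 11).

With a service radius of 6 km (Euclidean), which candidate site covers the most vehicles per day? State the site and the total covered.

W, covering 550

Coverage radius r = 6 km; a point is covered iff (Δx)²+(Δy)² ≤ 6² = 36.
  X (9, 9): covers {Brookfield} → 400
  Y (9, 6): covers {Elwood} → 6
  Z (5, 9): covers {Brookfield} → 400
  W (10, 11): covers {Granby, Calder} → 550
Maximum coverage at W: 550 vehicles per day.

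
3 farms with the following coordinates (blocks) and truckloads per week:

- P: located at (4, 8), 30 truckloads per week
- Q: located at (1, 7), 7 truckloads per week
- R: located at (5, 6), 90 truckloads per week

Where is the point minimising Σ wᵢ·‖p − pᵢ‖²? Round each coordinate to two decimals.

The minimiser of Σwᵢ‖p−pᵢ‖² is the weighted centroid p* = (Σwᵢpᵢ)/(Σwᵢ).
Σwᵢ = 127.
Σwᵢxᵢ = 30·4 + 7·1 + 90·5 = 577.
Σwᵢyᵢ = 30·8 + 7·7 + 90·6 = 829.
x* = 577/127 = 4.54, y* = 829/127 = 6.53.

(4.54, 6.53)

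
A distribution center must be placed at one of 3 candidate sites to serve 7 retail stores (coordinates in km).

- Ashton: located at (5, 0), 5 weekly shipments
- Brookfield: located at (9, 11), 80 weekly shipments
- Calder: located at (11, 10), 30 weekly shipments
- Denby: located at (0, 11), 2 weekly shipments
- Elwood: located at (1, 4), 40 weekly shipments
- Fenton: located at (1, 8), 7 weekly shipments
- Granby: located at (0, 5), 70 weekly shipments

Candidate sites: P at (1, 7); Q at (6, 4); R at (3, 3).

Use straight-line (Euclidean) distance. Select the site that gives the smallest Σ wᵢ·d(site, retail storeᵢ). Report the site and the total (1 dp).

P, total 1360.8 km

Total weighted distance at each candidate:
  P (1, 7): total = 1360.8
  Q (6, 4): total = 1553.2
  R (3, 3): total = 1533.5
Minimum is at P with total 1360.8 km.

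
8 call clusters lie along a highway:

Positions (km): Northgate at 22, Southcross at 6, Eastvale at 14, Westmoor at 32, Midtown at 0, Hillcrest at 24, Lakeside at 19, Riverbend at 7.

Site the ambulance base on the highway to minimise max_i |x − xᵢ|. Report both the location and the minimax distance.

The 1-center on a line is the midpoint of the two extreme points: leftmost at 0, rightmost at 32.
Optimal location = (0 + 32)/2 = 16; maximum distance = (32 − 0)/2 = 16.

location 16, max distance 16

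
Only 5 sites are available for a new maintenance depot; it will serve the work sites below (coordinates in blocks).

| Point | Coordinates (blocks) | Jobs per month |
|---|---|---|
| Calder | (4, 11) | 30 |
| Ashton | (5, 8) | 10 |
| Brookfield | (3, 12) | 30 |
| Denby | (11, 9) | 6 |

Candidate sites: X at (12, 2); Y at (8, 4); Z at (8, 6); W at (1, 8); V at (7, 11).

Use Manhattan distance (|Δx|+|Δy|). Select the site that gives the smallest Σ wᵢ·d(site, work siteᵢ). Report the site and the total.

V, total 326 blocks

Total weighted distance at each candidate:
  X (12, 2): total = 1258
  Y (8, 4): total = 838
  Z (8, 6): total = 686
  W (1, 8): total = 466
  V (7, 11): total = 326
Minimum is at V with total 326 blocks.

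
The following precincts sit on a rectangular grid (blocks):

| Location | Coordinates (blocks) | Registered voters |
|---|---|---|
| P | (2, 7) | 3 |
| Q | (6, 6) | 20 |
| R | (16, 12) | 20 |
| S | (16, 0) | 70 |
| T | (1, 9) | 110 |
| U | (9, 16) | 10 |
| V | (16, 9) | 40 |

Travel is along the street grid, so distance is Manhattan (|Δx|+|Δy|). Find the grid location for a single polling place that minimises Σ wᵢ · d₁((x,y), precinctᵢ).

Manhattan distance separates: Σwᵢ(|x−xᵢ|+|y−yᵢ|) = Σwᵢ|x−xᵢ| + Σwᵢ|y−yᵢ|, so x and y are optimised independently as 1-D weighted medians.
Total weight W = 273; half = 136.5.
x-coordinate, sorted with cumulative weight:
  x=1 (T, w=110) cum 110
  x=2 (P, w=3) cum 113
  x=6 (Q, w=20) cum 133
  x=9 (U, w=10) cum 143  ← median
  x=16 (R, w=20) cum 163
  x=16 (S, w=70) cum 233
  x=16 (V, w=40) cum 273
⇒ x* = 9
y-coordinate, sorted with cumulative weight:
  y=0 (S, w=70) cum 70
  y=6 (Q, w=20) cum 90
  y=7 (P, w=3) cum 93
  y=9 (T, w=110) cum 203  ← median
  y=9 (V, w=40) cum 243
  y=12 (R, w=20) cum 263
  y=16 (U, w=10) cum 273
⇒ y* = 9

(9, 9)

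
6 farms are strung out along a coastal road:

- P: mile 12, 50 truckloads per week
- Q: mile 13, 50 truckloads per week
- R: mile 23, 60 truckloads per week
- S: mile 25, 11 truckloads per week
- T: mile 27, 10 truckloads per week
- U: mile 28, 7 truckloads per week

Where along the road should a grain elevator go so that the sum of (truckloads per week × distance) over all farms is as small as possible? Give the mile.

x = 13

For a sum of weighted absolute distances on a line, the optimum is the weighted median (not the mean). Total weight W = 188; half-weight = 94.
Sort by position and accumulate weight:
  mile 12 (P, w=50) → cum 50
  mile 13 (Q, w=50) → cum 100  ≥ 94 → median here
  mile 23 (R, w=60) → cum 160
  mile 25 (S, w=11) → cum 171
  mile 27 (T, w=10) → cum 181
  mile 28 (U, w=7) → cum 188
Optimal location: mile 13.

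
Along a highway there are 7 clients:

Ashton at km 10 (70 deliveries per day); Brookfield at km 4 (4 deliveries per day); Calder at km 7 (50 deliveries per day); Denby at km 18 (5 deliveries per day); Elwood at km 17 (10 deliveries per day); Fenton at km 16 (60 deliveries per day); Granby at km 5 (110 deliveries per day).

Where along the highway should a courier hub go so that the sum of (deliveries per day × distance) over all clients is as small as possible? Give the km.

x = 7

For a sum of weighted absolute distances on a line, the optimum is the weighted median (not the mean). Total weight W = 309; half-weight = 154.5.
Sort by position and accumulate weight:
  km 4 (Brookfield, w=4) → cum 4
  km 5 (Granby, w=110) → cum 114
  km 7 (Calder, w=50) → cum 164  ≥ 154.5 → median here
  km 10 (Ashton, w=70) → cum 234
  km 16 (Fenton, w=60) → cum 294
  km 17 (Elwood, w=10) → cum 304
  km 18 (Denby, w=5) → cum 309
Optimal location: km 7.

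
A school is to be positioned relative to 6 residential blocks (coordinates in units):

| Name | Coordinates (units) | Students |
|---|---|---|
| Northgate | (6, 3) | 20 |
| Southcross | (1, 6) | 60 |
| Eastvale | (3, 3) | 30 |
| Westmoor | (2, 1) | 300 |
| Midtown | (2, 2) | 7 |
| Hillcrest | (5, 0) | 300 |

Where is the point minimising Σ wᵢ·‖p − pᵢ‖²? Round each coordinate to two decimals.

The minimiser of Σwᵢ‖p−pᵢ‖² is the weighted centroid p* = (Σwᵢpᵢ)/(Σwᵢ).
Σwᵢ = 717.
Σwᵢxᵢ = 20·6 + 60·1 + 30·3 + 300·2 + 7·2 + 300·5 = 2384.
Σwᵢyᵢ = 20·3 + 60·6 + 30·3 + 300·1 + 7·2 + 300·0 = 824.
x* = 2384/717 = 3.32, y* = 824/717 = 1.15.

(3.32, 1.15)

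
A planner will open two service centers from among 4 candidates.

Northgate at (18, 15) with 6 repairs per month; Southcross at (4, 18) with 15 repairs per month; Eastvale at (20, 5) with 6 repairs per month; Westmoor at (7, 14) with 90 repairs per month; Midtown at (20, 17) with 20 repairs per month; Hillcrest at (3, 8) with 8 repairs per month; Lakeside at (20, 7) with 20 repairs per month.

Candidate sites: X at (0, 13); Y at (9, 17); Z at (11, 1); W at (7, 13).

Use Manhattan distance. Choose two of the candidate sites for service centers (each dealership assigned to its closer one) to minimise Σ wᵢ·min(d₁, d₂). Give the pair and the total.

Evaluate every pair (each demand assigned to the nearer of the two):
  {Y, W}: total = 1044
  {Z, W}: total = 1078
  {X, W}: total = 1198
  {Y, Z}: total = 1324
  {X, Y}: total = 1448
  {X, Z}: total = 1897
Best pair: {Y, W} with total 1044.

{Y, W}, total 1044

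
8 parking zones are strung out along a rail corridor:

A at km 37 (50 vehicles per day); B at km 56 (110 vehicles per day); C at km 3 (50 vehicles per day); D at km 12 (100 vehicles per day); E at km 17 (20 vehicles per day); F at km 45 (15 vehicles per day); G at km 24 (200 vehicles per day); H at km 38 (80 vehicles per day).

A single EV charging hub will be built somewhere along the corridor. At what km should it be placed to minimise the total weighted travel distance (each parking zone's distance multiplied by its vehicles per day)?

x = 24

For a sum of weighted absolute distances on a line, the optimum is the weighted median (not the mean). Total weight W = 625; half-weight = 312.5.
Sort by position and accumulate weight:
  km 3 (C, w=50) → cum 50
  km 12 (D, w=100) → cum 150
  km 17 (E, w=20) → cum 170
  km 24 (G, w=200) → cum 370  ≥ 312.5 → median here
  km 37 (A, w=50) → cum 420
  km 38 (H, w=80) → cum 500
  km 45 (F, w=15) → cum 515
  km 56 (B, w=110) → cum 625
Optimal location: km 24.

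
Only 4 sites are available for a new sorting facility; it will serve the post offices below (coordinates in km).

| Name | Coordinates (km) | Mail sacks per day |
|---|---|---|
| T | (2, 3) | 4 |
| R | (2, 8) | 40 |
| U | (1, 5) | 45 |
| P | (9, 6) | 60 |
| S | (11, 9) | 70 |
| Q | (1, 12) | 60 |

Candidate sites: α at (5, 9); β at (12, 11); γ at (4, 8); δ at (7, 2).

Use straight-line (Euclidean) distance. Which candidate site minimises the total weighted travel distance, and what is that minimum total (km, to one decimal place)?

γ, total 1410.5 km

Total weighted distance at each candidate:
  α (5, 9): total = 1427.9
  β (12, 11): total = 2201.8
  γ (4, 8): total = 1410.5
  δ (7, 2): total = 2167.1
Minimum is at γ with total 1410.5 km.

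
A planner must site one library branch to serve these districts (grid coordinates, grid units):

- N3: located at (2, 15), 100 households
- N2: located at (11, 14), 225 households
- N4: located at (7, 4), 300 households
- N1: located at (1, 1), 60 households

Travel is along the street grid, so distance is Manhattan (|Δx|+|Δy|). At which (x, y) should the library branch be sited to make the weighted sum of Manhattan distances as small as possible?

(7, 4)

Manhattan distance separates: Σwᵢ(|x−xᵢ|+|y−yᵢ|) = Σwᵢ|x−xᵢ| + Σwᵢ|y−yᵢ|, so x and y are optimised independently as 1-D weighted medians.
Total weight W = 685; half = 342.5.
x-coordinate, sorted with cumulative weight:
  x=1 (N1, w=60) cum 60
  x=2 (N3, w=100) cum 160
  x=7 (N4, w=300) cum 460  ← median
  x=11 (N2, w=225) cum 685
⇒ x* = 7
y-coordinate, sorted with cumulative weight:
  y=1 (N1, w=60) cum 60
  y=4 (N4, w=300) cum 360  ← median
  y=14 (N2, w=225) cum 585
  y=15 (N3, w=100) cum 685
⇒ y* = 4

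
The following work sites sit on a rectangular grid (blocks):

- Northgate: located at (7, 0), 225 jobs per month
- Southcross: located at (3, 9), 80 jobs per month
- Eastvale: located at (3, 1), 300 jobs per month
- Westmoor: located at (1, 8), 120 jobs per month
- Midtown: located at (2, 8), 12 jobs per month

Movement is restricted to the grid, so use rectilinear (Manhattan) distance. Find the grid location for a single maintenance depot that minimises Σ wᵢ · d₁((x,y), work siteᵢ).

Manhattan distance separates: Σwᵢ(|x−xᵢ|+|y−yᵢ|) = Σwᵢ|x−xᵢ| + Σwᵢ|y−yᵢ|, so x and y are optimised independently as 1-D weighted medians.
Total weight W = 737; half = 368.5.
x-coordinate, sorted with cumulative weight:
  x=1 (Westmoor, w=120) cum 120
  x=2 (Midtown, w=12) cum 132
  x=3 (Southcross, w=80) cum 212
  x=3 (Eastvale, w=300) cum 512  ← median
  x=7 (Northgate, w=225) cum 737
⇒ x* = 3
y-coordinate, sorted with cumulative weight:
  y=0 (Northgate, w=225) cum 225
  y=1 (Eastvale, w=300) cum 525  ← median
  y=8 (Westmoor, w=120) cum 645
  y=8 (Midtown, w=12) cum 657
  y=9 (Southcross, w=80) cum 737
⇒ y* = 1

(3, 1)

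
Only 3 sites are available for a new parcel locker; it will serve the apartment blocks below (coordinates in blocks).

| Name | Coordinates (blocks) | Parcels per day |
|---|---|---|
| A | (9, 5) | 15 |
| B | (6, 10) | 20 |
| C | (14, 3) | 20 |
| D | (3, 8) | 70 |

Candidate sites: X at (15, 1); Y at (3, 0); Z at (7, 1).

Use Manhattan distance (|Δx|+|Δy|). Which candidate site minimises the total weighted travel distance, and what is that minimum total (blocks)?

Z, total 1240 blocks

Total weighted distance at each candidate:
  X (15, 1): total = 1900
  Y (3, 0): total = 1265
  Z (7, 1): total = 1240
Minimum is at Z with total 1240 blocks.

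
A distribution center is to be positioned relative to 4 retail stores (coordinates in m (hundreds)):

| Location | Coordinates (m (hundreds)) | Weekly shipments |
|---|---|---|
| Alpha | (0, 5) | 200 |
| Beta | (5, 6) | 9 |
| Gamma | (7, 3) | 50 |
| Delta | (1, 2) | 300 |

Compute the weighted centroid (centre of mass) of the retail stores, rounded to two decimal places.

The minimiser of Σwᵢ‖p−pᵢ‖² is the weighted centroid p* = (Σwᵢpᵢ)/(Σwᵢ).
Σwᵢ = 559.
Σwᵢxᵢ = 200·0 + 9·5 + 50·7 + 300·1 = 695.
Σwᵢyᵢ = 200·5 + 9·6 + 50·3 + 300·2 = 1804.
x* = 695/559 = 1.24, y* = 1804/559 = 3.23.

(1.24, 3.23)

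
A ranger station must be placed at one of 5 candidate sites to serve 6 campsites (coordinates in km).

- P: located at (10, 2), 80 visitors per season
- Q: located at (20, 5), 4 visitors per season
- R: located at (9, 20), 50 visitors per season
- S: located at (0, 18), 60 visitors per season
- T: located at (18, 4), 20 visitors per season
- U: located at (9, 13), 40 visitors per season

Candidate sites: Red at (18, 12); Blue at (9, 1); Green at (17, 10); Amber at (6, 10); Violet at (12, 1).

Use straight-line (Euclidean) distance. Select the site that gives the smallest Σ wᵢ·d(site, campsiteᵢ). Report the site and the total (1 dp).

Total weighted distance at each candidate:
  Red (18, 12): total = 3316.3
  Blue (9, 1): total = 2933.8
  Green (17, 10): total = 3104.8
  Amber (6, 10): total = 2335.1
  Violet (12, 1): total = 3053.9
Minimum is at Amber with total 2335.1 km.

Amber, total 2335.1 km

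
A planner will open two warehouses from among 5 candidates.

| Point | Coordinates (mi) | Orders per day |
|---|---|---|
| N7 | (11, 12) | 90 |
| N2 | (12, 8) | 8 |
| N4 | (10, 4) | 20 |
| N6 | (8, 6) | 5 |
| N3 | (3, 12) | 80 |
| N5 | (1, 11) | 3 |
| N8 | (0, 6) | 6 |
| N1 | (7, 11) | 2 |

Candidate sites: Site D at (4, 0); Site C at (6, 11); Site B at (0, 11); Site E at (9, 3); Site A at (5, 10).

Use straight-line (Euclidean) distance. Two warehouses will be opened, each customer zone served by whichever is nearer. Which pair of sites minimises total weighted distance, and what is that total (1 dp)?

{Site C, Site E}, total 866.5

Evaluate every pair (each demand assigned to the nearer of the two):
  {Site C, Site E}: total = 866.5
  {Site E, Site A}: total = 941.5
  {Site C, Site A}: total = 972.8
  {Site C, Site B}: total = 988.7
  {Site D, Site C}: total = 997.0
  {Site B, Site A}: total = 1072.4
  {Site D, Site A}: total = 1078.2
  {Site B, Site E}: total = 1220.5
  {Site D, Site B}: total = 1564.9
  {Site D, Site E}: total = 1879.5
Best pair: {Site C, Site E} with total 866.5.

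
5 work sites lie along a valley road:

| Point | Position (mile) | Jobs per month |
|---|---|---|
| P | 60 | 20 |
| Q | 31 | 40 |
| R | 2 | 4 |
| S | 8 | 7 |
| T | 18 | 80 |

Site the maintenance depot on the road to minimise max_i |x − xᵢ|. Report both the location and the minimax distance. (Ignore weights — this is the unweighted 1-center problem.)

The 1-center on a line is the midpoint of the two extreme points: leftmost at 2, rightmost at 60.
Optimal location = (2 + 60)/2 = 31; maximum distance = (60 − 2)/2 = 29.

location 31, max distance 29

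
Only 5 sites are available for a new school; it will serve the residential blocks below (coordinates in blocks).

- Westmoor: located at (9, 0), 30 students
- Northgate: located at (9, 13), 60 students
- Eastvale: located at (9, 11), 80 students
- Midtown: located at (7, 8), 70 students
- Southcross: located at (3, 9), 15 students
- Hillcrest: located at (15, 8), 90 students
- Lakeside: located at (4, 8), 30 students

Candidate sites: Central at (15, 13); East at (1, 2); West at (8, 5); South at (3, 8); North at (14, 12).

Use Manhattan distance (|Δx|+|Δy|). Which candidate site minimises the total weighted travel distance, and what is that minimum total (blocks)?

Total weighted distance at each candidate:
  Central (15, 13): total = 3650
  East (1, 2): total = 5845
  West (8, 5): total = 2805
  South (3, 8): total = 3205
  North (14, 12): total = 3200
Minimum is at West with total 2805 blocks.

West, total 2805 blocks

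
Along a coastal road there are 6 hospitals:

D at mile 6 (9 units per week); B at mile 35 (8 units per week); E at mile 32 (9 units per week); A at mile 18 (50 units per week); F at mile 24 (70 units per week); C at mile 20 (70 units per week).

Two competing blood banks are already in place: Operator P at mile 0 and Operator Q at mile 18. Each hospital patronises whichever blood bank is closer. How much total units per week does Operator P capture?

The indifferent point is the midpoint (0+18)/2 = 9; hospitals left of it (closer to Operator P at 0) go to Operator P, those right go to Operator Q.
  D at 6 (w=9) → Operator P
  A at 18 (w=50) → Operator Q
  C at 20 (w=70) → Operator Q
  F at 24 (w=70) → Operator Q
  E at 32 (w=9) → Operator Q
  B at 35 (w=8) → Operator Q
Operator P captures 9; Operator Q captures 207.

9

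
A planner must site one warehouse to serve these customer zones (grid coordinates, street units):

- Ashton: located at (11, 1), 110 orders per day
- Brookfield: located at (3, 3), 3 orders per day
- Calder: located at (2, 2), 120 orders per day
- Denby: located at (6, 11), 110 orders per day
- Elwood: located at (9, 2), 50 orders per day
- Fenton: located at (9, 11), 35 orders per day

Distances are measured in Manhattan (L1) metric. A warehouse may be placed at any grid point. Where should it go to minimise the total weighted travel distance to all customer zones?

(6, 2)

Manhattan distance separates: Σwᵢ(|x−xᵢ|+|y−yᵢ|) = Σwᵢ|x−xᵢ| + Σwᵢ|y−yᵢ|, so x and y are optimised independently as 1-D weighted medians.
Total weight W = 428; half = 214.
x-coordinate, sorted with cumulative weight:
  x=2 (Calder, w=120) cum 120
  x=3 (Brookfield, w=3) cum 123
  x=6 (Denby, w=110) cum 233  ← median
  x=9 (Elwood, w=50) cum 283
  x=9 (Fenton, w=35) cum 318
  x=11 (Ashton, w=110) cum 428
⇒ x* = 6
y-coordinate, sorted with cumulative weight:
  y=1 (Ashton, w=110) cum 110
  y=2 (Calder, w=120) cum 230  ← median
  y=2 (Elwood, w=50) cum 280
  y=3 (Brookfield, w=3) cum 283
  y=11 (Denby, w=110) cum 393
  y=11 (Fenton, w=35) cum 428
⇒ y* = 2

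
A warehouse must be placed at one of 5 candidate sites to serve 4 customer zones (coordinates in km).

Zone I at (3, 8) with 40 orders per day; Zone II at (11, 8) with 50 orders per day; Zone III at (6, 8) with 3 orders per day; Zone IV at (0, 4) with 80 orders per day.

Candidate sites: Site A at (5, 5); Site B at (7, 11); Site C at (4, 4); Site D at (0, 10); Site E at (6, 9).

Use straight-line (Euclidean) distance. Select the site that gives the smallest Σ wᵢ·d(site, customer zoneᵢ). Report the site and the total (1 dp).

Total weighted distance at each candidate:
  Site A (5, 5): total = 897.0
  Site B (7, 11): total = 1251.4
  Site C (4, 4): total = 901.5
  Site D (0, 10): total = 1202.2
  Site E (6, 9): total = 1009.3
Minimum is at Site A with total 897.0 km.

Site A, total 897.0 km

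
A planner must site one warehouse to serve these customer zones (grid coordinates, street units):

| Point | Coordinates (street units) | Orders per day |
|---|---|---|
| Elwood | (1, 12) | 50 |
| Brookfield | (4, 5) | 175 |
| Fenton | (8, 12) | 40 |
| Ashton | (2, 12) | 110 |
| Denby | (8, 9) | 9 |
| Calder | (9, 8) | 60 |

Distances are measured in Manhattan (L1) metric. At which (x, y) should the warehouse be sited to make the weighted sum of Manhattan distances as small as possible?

Manhattan distance separates: Σwᵢ(|x−xᵢ|+|y−yᵢ|) = Σwᵢ|x−xᵢ| + Σwᵢ|y−yᵢ|, so x and y are optimised independently as 1-D weighted medians.
Total weight W = 444; half = 222.
x-coordinate, sorted with cumulative weight:
  x=1 (Elwood, w=50) cum 50
  x=2 (Ashton, w=110) cum 160
  x=4 (Brookfield, w=175) cum 335  ← median
  x=8 (Fenton, w=40) cum 375
  x=8 (Denby, w=9) cum 384
  x=9 (Calder, w=60) cum 444
⇒ x* = 4
y-coordinate, sorted with cumulative weight:
  y=5 (Brookfield, w=175) cum 175
  y=8 (Calder, w=60) cum 235  ← median
  y=9 (Denby, w=9) cum 244
  y=12 (Elwood, w=50) cum 294
  y=12 (Fenton, w=40) cum 334
  y=12 (Ashton, w=110) cum 444
⇒ y* = 8

(4, 8)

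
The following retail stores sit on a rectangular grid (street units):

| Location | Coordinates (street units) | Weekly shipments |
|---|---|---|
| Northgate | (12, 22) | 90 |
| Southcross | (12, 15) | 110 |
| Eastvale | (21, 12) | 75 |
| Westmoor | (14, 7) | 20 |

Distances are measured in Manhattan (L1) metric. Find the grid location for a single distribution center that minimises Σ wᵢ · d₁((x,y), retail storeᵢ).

Manhattan distance separates: Σwᵢ(|x−xᵢ|+|y−yᵢ|) = Σwᵢ|x−xᵢ| + Σwᵢ|y−yᵢ|, so x and y are optimised independently as 1-D weighted medians.
Total weight W = 295; half = 147.5.
x-coordinate, sorted with cumulative weight:
  x=12 (Northgate, w=90) cum 90
  x=12 (Southcross, w=110) cum 200  ← median
  x=14 (Westmoor, w=20) cum 220
  x=21 (Eastvale, w=75) cum 295
⇒ x* = 12
y-coordinate, sorted with cumulative weight:
  y=7 (Westmoor, w=20) cum 20
  y=12 (Eastvale, w=75) cum 95
  y=15 (Southcross, w=110) cum 205  ← median
  y=22 (Northgate, w=90) cum 295
⇒ y* = 15

(12, 15)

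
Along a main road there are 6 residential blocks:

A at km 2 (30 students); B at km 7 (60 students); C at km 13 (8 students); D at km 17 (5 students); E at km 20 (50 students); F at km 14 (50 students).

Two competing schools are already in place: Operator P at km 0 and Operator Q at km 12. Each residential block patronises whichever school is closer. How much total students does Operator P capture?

The indifferent point is the midpoint (0+12)/2 = 6; residential blocks left of it (closer to Operator P at 0) go to Operator P, those right go to Operator Q.
  A at 2 (w=30) → Operator P
  B at 7 (w=60) → Operator Q
  C at 13 (w=8) → Operator Q
  F at 14 (w=50) → Operator Q
  D at 17 (w=5) → Operator Q
  E at 20 (w=50) → Operator Q
Operator P captures 30; Operator Q captures 173.

30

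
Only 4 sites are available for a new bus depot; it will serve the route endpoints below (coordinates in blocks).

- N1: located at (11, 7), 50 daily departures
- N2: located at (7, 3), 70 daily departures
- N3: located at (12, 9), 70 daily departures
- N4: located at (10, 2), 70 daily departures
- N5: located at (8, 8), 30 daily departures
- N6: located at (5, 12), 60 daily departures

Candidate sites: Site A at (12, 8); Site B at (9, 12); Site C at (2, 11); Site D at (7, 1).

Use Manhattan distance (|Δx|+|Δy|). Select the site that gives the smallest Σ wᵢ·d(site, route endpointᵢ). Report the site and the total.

Site A, total 2210 blocks

Total weighted distance at each candidate:
  Site A (12, 8): total = 2210
  Site B (9, 12): total = 2700
  Site C (2, 11): total = 4100
  Site D (7, 1): total = 2850
Minimum is at Site A with total 2210 blocks.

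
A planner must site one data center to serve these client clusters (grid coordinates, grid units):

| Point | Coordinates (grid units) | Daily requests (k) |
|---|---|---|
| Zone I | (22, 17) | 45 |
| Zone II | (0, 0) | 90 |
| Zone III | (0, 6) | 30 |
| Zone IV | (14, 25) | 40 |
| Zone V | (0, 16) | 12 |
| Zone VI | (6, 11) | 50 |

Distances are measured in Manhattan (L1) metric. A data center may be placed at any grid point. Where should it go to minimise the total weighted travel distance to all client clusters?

(6, 11)

Manhattan distance separates: Σwᵢ(|x−xᵢ|+|y−yᵢ|) = Σwᵢ|x−xᵢ| + Σwᵢ|y−yᵢ|, so x and y are optimised independently as 1-D weighted medians.
Total weight W = 267; half = 133.5.
x-coordinate, sorted with cumulative weight:
  x=0 (Zone II, w=90) cum 90
  x=0 (Zone III, w=30) cum 120
  x=0 (Zone V, w=12) cum 132
  x=6 (Zone VI, w=50) cum 182  ← median
  x=14 (Zone IV, w=40) cum 222
  x=22 (Zone I, w=45) cum 267
⇒ x* = 6
y-coordinate, sorted with cumulative weight:
  y=0 (Zone II, w=90) cum 90
  y=6 (Zone III, w=30) cum 120
  y=11 (Zone VI, w=50) cum 170  ← median
  y=16 (Zone V, w=12) cum 182
  y=17 (Zone I, w=45) cum 227
  y=25 (Zone IV, w=40) cum 267
⇒ y* = 11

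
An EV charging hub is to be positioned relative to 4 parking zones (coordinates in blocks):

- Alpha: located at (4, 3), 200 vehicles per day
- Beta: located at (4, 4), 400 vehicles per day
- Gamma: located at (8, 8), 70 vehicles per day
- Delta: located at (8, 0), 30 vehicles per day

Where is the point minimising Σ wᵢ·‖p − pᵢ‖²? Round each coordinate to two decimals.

(4.57, 3.94)

The minimiser of Σwᵢ‖p−pᵢ‖² is the weighted centroid p* = (Σwᵢpᵢ)/(Σwᵢ).
Σwᵢ = 700.
Σwᵢxᵢ = 200·4 + 400·4 + 70·8 + 30·8 = 3200.
Σwᵢyᵢ = 200·3 + 400·4 + 70·8 + 30·0 = 2760.
x* = 3200/700 = 4.57, y* = 2760/700 = 3.94.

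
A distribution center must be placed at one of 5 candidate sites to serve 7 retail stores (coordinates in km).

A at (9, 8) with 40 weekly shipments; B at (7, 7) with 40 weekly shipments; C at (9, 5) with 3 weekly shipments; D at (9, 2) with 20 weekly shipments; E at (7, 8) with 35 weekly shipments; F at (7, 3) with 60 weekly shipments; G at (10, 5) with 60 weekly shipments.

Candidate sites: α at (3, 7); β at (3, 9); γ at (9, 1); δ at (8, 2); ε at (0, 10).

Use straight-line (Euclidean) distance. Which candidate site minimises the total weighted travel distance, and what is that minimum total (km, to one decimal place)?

δ, total 990.8 km

Total weighted distance at each candidate:
  α (3, 7): total = 1499.0
  β (3, 9): total = 1688.9
  γ (9, 1): total = 1236.9
  δ (8, 2): total = 990.8
  ε (0, 10): total = 2464.7
Minimum is at δ with total 990.8 km.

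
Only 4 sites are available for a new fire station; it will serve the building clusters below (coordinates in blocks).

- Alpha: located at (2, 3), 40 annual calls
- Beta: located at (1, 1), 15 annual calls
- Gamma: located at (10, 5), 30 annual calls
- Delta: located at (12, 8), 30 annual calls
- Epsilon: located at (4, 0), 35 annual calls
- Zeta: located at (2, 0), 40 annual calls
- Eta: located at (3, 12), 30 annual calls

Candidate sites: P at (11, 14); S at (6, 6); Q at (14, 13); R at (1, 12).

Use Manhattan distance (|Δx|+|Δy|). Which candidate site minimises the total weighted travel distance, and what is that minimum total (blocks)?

Total weighted distance at each candidate:
  P (11, 14): total = 3610
  S (6, 6): total = 1770
  Q (14, 13): total = 3990
  R (1, 12): total = 2600
Minimum is at S with total 1770 blocks.

S, total 1770 blocks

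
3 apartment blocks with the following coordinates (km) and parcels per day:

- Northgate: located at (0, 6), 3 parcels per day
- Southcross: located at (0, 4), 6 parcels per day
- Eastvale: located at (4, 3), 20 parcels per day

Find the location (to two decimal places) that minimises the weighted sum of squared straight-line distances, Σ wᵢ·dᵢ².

The minimiser of Σwᵢ‖p−pᵢ‖² is the weighted centroid p* = (Σwᵢpᵢ)/(Σwᵢ).
Σwᵢ = 29.
Σwᵢxᵢ = 3·0 + 6·0 + 20·4 = 80.
Σwᵢyᵢ = 3·6 + 6·4 + 20·3 = 102.
x* = 80/29 = 2.76, y* = 102/29 = 3.52.

(2.76, 3.52)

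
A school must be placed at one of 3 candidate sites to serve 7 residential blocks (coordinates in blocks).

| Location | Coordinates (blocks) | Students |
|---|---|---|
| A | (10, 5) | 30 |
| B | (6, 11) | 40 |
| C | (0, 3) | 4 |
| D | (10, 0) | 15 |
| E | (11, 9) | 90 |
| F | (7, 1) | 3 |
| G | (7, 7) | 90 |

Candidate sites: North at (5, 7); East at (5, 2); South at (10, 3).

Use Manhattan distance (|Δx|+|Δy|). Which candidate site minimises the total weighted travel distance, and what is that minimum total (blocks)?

North, total 1550 blocks

Total weighted distance at each candidate:
  North (5, 7): total = 1550
  East (5, 2): total = 2578
  South (10, 3): total = 1900
Minimum is at North with total 1550 blocks.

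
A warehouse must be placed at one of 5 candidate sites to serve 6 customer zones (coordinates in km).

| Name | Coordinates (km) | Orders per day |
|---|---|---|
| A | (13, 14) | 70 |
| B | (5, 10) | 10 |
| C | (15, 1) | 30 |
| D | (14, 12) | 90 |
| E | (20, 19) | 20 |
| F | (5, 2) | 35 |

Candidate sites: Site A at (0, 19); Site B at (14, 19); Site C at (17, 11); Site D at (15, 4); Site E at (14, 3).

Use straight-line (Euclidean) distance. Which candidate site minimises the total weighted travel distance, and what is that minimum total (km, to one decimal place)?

Site C, total 1756.8 km

Total weighted distance at each candidate:
  Site A (0, 19): total = 4209.8
  Site B (14, 19): total = 2448.3
  Site C (17, 11): total = 1756.8
  Site D (15, 4): total = 2319.2
  Site E (14, 3): total = 2423.0
Minimum is at Site C with total 1756.8 km.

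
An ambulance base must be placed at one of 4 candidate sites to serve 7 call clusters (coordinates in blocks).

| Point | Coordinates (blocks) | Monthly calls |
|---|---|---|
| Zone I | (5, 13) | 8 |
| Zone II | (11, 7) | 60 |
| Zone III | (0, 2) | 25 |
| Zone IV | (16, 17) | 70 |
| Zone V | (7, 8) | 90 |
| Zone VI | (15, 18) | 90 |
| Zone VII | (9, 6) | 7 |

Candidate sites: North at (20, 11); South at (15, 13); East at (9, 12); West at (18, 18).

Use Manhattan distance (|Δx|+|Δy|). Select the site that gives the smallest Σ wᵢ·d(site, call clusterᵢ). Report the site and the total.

Total weighted distance at each candidate:
  North (20, 11): total = 4973
  South (15, 13): total = 3391
  East (9, 12): total = 3437
  West (18, 18): total = 4591
Minimum is at South with total 3391 blocks.

South, total 3391 blocks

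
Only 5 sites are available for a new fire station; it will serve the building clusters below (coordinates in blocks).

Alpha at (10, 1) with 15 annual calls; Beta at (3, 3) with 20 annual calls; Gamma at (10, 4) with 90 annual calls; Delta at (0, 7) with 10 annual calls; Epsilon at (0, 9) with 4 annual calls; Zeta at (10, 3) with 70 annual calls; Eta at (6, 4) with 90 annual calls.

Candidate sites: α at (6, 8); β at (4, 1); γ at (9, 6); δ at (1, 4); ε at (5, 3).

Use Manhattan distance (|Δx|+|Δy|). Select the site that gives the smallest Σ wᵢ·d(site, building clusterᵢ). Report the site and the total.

ε, total 1349 blocks

Total weighted distance at each candidate:
  α (6, 8): total = 2133
  β (4, 1): total = 2118
  γ (9, 6): total = 1418
  δ (1, 4): total = 2264
  ε (5, 3): total = 1349
Minimum is at ε with total 1349 blocks.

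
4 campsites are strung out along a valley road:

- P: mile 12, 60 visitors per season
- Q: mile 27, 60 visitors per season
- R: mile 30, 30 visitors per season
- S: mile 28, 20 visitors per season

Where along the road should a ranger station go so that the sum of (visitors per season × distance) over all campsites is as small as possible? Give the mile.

For a sum of weighted absolute distances on a line, the optimum is the weighted median (not the mean). Total weight W = 170; half-weight = 85.
Sort by position and accumulate weight:
  mile 12 (P, w=60) → cum 60
  mile 27 (Q, w=60) → cum 120  ≥ 85 → median here
  mile 28 (S, w=20) → cum 140
  mile 30 (R, w=30) → cum 170
Optimal location: mile 27.

x = 27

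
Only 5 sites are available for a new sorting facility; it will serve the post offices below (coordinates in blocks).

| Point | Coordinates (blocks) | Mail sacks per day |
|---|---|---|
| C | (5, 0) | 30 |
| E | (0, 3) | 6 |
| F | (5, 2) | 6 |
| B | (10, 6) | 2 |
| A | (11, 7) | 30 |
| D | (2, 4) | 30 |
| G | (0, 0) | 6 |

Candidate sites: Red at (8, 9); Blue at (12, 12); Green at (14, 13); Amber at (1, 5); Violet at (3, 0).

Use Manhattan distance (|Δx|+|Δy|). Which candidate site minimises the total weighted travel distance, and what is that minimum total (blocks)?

Total weighted distance at each candidate:
  Red (8, 9): total = 1096
  Blue (12, 12): total = 1678
  Green (14, 13): total = 2008
  Amber (1, 5): total = 806
  Violet (3, 0): total = 764
Minimum is at Violet with total 764 blocks.

Violet, total 764 blocks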